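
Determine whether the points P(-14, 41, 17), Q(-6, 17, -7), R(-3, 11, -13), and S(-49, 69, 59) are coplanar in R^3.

No

A normal to the plane through P, Q, R is n = PQ × PR = (0, -24, 24).
The plane has equation n·X = -576. For S: n·S = -240.
-240 ≠ -576, so S is off the plane.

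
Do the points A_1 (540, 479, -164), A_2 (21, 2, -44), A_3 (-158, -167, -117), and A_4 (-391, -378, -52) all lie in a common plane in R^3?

The four points are coplanar iff the 3×3 determinant with rows A_1A_2, A_1A_3, A_1A_4 is zero.
Rows: (-519, -477, 120), (-698, -646, 47), (-931, -857, 112).
Expanding along the first row: (-519)(-32073) − (-477)(-34419) + (120)(-3240) = -160776.
Nonzero ⇒ not coplanar.

No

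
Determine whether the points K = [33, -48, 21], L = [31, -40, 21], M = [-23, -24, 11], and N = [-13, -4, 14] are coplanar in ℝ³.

A normal to the plane through K, L, M is n = KL × KM = (-80, -20, 400).
The plane has equation n·P = 6720. For N: n·N = 6720.
Equal, so N lies in the plane and all four are coplanar.

Yes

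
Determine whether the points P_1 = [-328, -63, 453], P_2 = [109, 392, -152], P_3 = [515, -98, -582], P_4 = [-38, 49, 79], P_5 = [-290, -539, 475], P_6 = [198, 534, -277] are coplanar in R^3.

The plane through P_1, P_2, P_3 has normal n = P_1P_2 × P_1P_3 = (-492100, -57720, -398860) and equation n·P = -15638420.
Checking the remaining points: n·P_4 = -15638420, n·P_5 = -15638420, n·P_6 = -17774060.
Since n·P_6 = -17774060 ≠ -15638420, P_6 is off the plane and the points are not all coplanar.

No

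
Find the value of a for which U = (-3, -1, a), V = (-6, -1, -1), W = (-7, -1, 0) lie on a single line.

-4

Direction VW = (-1, 0, 1). From the x-coordinate of U, the parameter along the line is τ = (-3 − (-6))/(-1) = -3.
Then a = (-1) + (-3)·(1) = -4.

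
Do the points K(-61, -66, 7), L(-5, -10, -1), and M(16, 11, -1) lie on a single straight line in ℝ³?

KL = (56, 56, -8), KM = (77, 77, -8).
Comparing components 2 and 3: (56)(-8) − (-8)(77) = 168 ≠ 0, so KL and KM are not parallel and the points are not collinear.

No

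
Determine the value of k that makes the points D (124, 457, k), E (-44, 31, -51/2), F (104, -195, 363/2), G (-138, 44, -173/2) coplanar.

The points are coplanar iff DE · (DF × DG) = 0.
Expanding, this is linear in k: (19320)k + (3071880) = 0.
So k = -159.

-159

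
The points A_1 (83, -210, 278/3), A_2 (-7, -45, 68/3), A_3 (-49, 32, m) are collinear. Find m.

-10

Direction A_1A_2 = (-90, 165, -70). From the x-coordinate of A_3, the parameter along the line is τ = (-49 − 83)/(-90) = 22/15.
Then m = 278/3 + 22/15·(-70) = -10.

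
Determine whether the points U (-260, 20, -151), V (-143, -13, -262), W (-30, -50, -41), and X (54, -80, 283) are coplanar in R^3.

The four points are coplanar iff the 3×3 determinant with rows UV, UW, UX is zero.
Rows: (117, -33, -111), (230, -70, 110), (314, -100, 434).
Expanding along the first row: (117)(-19380) − (-33)(65280) + (-111)(-1020) = 0.
Zero determinant ⇒ coplanar.

Yes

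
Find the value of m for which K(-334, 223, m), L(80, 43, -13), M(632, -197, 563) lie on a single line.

-445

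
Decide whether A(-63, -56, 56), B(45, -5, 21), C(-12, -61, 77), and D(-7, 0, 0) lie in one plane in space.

With A as base: AB = (108, 51, -35), AC = (51, -5, 21), AD = (56, 56, -56).
AC × AD = (-896, 4032, 3136).
AB · (AC × AD) = -896.
Since -896 ≠ 0, the four points are not coplanar.

No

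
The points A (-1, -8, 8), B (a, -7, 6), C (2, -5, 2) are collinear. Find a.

0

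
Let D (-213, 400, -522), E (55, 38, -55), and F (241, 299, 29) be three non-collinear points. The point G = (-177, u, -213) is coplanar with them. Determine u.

A normal to the plane is n = DE × DF = (-152295, 64350, 137280).
G lies in the plane iff n · DG = 0.
This gives (64350)u + (11196900) = 0, so u = -174.

-174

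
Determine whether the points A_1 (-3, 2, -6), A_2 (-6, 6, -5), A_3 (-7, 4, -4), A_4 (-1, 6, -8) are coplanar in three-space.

With A_1 as base: A_1A_2 = (-3, 4, 1), A_1A_3 = (-4, 2, 2), A_1A_4 = (2, 4, -2).
A_1A_3 × A_1A_4 = (-12, -4, -20).
A_1A_2 · (A_1A_3 × A_1A_4) = 0.
The scalar triple product vanishes, so the four points are coplanar.

Yes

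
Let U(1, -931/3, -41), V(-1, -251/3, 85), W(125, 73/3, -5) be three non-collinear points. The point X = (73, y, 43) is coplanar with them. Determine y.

-1/3

Coplanarity requires UV · (UW × UX) = 0.
UV = (-2, 680/3, 126), UW = (124, 1004/3, 36); the triple product is linear in y with coefficient 15696 and constant term 5232.
Setting it to zero: y = -1/3.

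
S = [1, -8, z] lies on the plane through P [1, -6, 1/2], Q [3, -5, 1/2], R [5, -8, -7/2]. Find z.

The plane through P, Q, R has equation −4x + 8y − 8z = -56.
Substituting S: (-8)z + (-68) = -56, so z = -3/2.

-3/2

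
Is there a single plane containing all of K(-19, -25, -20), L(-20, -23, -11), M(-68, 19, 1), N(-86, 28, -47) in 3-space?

Yes

A normal to the plane through K, L, M is n = KL × KM = (-354, -420, 54).
The plane has equation n·P = 16146. For N: n·N = 16146.
Equal, so N lies in the plane and all four are coplanar.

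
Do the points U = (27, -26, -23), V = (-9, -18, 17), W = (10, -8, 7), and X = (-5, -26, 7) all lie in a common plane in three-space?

A normal to the plane through U, V, W is n = UV × UW = (-480, 400, -512).
The plane has equation n·P = -11584. For X: n·X = -11584.
Equal, so X lies in the plane and all four are coplanar.

Yes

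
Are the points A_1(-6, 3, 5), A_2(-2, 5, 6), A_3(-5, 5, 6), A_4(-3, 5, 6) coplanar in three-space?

With A_1 as base: A_1A_2 = (4, 2, 1), A_1A_3 = (1, 2, 1), A_1A_4 = (3, 2, 1).
A_1A_3 × A_1A_4 = (0, 2, -4).
A_1A_2 · (A_1A_3 × A_1A_4) = 0.
The scalar triple product vanishes, so the four points are coplanar.

Yes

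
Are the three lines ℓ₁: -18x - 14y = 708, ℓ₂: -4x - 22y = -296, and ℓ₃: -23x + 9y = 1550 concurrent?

Intersecting ℓ₁ and ℓ₂: solving the 2×2 system gives (x, y) = (-58, 24).
Substitute into ℓ₃: (-23)(-58) + (9)(24) = 1550.
This equals 1550, so (-58, 24) lies on all three lines and they are concurrent.

Yes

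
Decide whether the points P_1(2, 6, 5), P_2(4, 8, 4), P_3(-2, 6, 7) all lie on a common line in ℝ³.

P_1P_2 = (2, 2, -1), P_1P_3 = (-4, 0, 2).
Comparing components 2 and 3: (2)(2) − (-1)(0) = 4 ≠ 0, so P_1P_2 and P_1P_3 are not parallel and the points are not collinear.

No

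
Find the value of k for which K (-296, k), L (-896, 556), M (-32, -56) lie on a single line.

The three points are collinear iff det[KL; KM] = 0.
This determinant is linear in k: (864)k + (-113184) = 0, so k = 131.

131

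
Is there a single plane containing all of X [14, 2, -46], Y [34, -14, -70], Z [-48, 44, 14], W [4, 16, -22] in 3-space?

No

With X as base: XY = (20, -16, -24), XZ = (-62, 42, 60), XW = (-10, 14, 24).
XZ × XW = (168, 888, -448).
XY · (XZ × XW) = -96.
Since -96 ≠ 0, the four points are not coplanar.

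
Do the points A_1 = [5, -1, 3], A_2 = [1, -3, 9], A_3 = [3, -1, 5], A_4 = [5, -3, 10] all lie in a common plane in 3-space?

With A_1 as base: A_1A_2 = (-4, -2, 6), A_1A_3 = (-2, 0, 2), A_1A_4 = (0, -2, 7).
A_1A_3 × A_1A_4 = (4, 14, 4).
A_1A_2 · (A_1A_3 × A_1A_4) = -20.
Since -20 ≠ 0, the four points are not coplanar.

No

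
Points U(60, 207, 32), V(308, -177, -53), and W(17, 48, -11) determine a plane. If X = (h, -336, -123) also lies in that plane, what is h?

-239

A normal to the plane is n = UV × UW = (2997, 14319, -55944).
X lies in the plane iff n · UX = 0.
This gives (2997)h + (716283) = 0, so h = -239.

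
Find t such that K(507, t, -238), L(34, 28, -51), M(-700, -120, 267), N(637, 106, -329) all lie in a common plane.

The points are coplanar iff KL · (KM × KN) = 0.
Expanding, this is linear in t: (12298)t + (-2090660) = 0.
So t = 170.

170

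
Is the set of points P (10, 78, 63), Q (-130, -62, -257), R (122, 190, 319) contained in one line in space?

Yes

PQ = (-140, -140, -320), PR = (112, 112, 256).
PQ × PR = (0, 0, 0).
The cross product vanishes, so the three points are collinear.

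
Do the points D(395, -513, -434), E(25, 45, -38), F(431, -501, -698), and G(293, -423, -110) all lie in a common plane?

No

The four points are coplanar iff the 3×3 determinant with rows DE, DF, DG is zero.
Rows: (-370, 558, 396), (36, 12, -264), (-102, 90, 324).
Expanding along the first row: (-370)(27648) − (558)(-15264) + (396)(4464) = 55296.
Nonzero ⇒ not coplanar.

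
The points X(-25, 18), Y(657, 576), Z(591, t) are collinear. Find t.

Collinearity: (Z − X) must be parallel to (Y − X) = (682, 558).
Cross-multiplying the components: (t − 18)·(682) = (616)·(558).
Solving gives t = 522.

522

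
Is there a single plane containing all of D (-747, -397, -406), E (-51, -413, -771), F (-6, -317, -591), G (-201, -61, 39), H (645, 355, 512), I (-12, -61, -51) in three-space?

The plane through D, E, F has normal n = DE × DF = (32160, -141705, 67536) and equation n·P = 4813749.
Checking the remaining points: n·G = 4813749, n·H = 5016357, n·I = 4813749.
Since n·H = 5016357 ≠ 4813749, H is off the plane and the points are not all coplanar.

No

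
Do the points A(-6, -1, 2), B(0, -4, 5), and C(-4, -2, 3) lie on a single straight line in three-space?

AB = (6, -3, 3), AC = (2, -1, 1).
AB × AC = (0, 0, 0).
The cross product vanishes, so the three points are collinear.

Yes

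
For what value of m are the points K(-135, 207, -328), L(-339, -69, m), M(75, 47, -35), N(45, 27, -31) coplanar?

Coplanarity ⇔ det[KL; KM; KN] = 0.
Expanding, this is linear in m: (-9000)m + (-1359000) = 0.
So m = -151.

-151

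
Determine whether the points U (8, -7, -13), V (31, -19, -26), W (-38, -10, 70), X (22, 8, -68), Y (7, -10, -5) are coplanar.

Yes

The plane through U, V, W has normal n = UV × UW = (-1035, -1311, -621) and equation n·P = 8970.
Checking the remaining points: n·X = 8970, n·Y = 8970.
All equal 8970, so all 5 points lie in one plane.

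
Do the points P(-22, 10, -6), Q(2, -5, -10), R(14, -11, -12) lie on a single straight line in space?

No

PQ = (24, -15, -4), PR = (36, -21, -6).
Comparing components 2 and 3: (-15)(-6) − (-4)(-21) = 6 ≠ 0, so PQ and PR are not parallel and the points are not collinear.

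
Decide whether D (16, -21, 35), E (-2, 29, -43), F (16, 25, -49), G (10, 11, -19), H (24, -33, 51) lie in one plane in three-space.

Yes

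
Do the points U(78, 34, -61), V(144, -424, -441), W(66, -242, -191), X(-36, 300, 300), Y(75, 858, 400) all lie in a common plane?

No

The plane through U, V, W has normal n = UV × UW = (-45340, 13140, -23712) and equation n·P = -1643328.
Checking the remaining points: n·X = -1539360, n·Y = -1611180.
Since n·X = -1539360 ≠ -1643328, X is off the plane and the points are not all coplanar.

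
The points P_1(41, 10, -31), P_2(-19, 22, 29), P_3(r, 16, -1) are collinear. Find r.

Collinearity requires P_1P_2 × P_1P_3 = 0; each component is linear in r.
The y-component gives (60)r + (-660) = 0, so r = 11.
The remaining components then also vanish.

11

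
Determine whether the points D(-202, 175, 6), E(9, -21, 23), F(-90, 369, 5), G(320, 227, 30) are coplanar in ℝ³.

Yes

A normal to the plane through D, E, F is n = DE × DF = (-3102, 2115, 62886).
The plane has equation n·P = 1374045. For G: n·G = 1374045.
Equal, so G lies in the plane and all four are coplanar.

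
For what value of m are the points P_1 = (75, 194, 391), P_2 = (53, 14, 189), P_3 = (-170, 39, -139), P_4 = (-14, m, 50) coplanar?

-22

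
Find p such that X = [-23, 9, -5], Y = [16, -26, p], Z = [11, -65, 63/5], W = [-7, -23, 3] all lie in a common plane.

Normal to plane XZW: n = (-144/5, 48/5, 96); plane equation n·P = 1344/5.
Requiring n·Y = 1344/5: (96)p + (-3552/5) = 1344/5.
So p = 51/5.

51/5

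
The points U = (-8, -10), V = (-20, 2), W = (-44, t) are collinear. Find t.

The three points are collinear iff det[UV; UW] = 0.
This determinant is linear in t: (-12)t + (312) = 0, so t = 26.

26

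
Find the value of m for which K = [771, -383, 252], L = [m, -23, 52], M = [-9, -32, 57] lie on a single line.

-29

Direction KM = (-780, 351, -195). From the y-coordinate of L, the parameter along the line is τ = (-23 − (-383))/351 = 40/39.
Then m = 771 + 40/39·(-780) = -29.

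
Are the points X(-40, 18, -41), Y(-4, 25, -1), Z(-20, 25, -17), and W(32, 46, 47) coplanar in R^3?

Yes

The four points are coplanar iff the 3×3 determinant with rows XY, XZ, XW is zero.
Rows: (36, 7, 40), (20, 7, 24), (72, 28, 88).
Expanding along the first row: (36)(-56) − (7)(32) + (40)(56) = 0.
Zero determinant ⇒ coplanar.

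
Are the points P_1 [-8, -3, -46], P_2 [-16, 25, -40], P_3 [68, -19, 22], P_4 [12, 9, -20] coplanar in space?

A normal to the plane through P_1, P_2, P_3 is n = P_1P_2 × P_1P_3 = (2000, 1000, -2000).
The plane has equation n·P = 73000. For P_4: n·P_4 = 73000.
Equal, so P_4 lies in the plane and all four are coplanar.

Yes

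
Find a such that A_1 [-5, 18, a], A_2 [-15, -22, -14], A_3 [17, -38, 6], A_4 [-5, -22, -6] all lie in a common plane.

Coplanarity ⇔ det[A_1A_2; A_1A_3; A_1A_4] = 0.
Expanding, this is linear in a: (-160)a + (1280) = 0.
So a = 8.

8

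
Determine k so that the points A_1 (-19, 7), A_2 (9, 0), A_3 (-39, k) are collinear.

12

Collinearity: (A_3 − A_1) must be parallel to (A_2 − A_1) = (28, -7).
Cross-multiplying the components: (k − 7)·(28) = (-20)·(-7).
Solving gives k = 12.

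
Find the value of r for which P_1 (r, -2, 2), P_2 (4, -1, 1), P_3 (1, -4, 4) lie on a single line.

Collinearity requires P_1P_2 × P_1P_3 = 0; each component is linear in r.
The y-component gives (3)r + (-9) = 0, so r = 3.
The remaining components then also vanish.

3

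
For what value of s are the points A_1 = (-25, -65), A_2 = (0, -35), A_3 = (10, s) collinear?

-23

The three points are collinear iff det[A_1A_2; A_1A_3] = 0.
This determinant is linear in s: (25)s + (575) = 0, so s = -23.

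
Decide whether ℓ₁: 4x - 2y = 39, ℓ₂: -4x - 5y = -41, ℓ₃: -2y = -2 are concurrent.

Intersecting ℓ₁ and ℓ₂: solving the 2×2 system gives (x, y) = (277/28, 2/7).
Substitute into ℓ₃: (0)(277/28) + (-2)(2/7) = -4/7.
But ℓ₃ requires -2 ≠ -4/7, so the three lines have no common point.

No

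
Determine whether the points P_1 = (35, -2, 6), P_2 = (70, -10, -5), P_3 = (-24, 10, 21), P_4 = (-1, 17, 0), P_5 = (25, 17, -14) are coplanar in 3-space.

No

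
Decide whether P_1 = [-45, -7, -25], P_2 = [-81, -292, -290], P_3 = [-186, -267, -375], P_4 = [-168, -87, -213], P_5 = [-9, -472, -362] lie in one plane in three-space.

No

The plane through P_1, P_2, P_3 has normal n = P_1P_2 × P_1P_3 = (30850, 24765, -30825) and equation n·P = -790980.
Checking the remaining points: n·P_4 = -771630, n·P_5 = -808080.
Since n·P_4 = -771630 ≠ -790980, P_4 is off the plane and the points are not all coplanar.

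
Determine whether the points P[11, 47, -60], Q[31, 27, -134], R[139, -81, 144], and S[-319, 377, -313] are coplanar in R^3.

The four points are coplanar iff the 3×3 determinant with rows PQ, PR, PS is zero.
Rows: (20, -20, -74), (128, -128, 204), (-330, 330, -253).
Expanding along the first row: (20)(-34936) − (-20)(34936) + (-74)(0) = 0.
Zero determinant ⇒ coplanar.

Yes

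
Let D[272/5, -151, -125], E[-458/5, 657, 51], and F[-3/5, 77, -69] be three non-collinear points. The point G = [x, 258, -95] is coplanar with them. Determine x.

546/5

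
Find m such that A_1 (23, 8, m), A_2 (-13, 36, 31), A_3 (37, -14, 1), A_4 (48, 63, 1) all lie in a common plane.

The points are coplanar iff A_1A_2 · (A_1A_3 × A_1A_4) = 0.
Expanding, this is linear in m: (-4400)m + (44000) = 0.
So m = 10.

10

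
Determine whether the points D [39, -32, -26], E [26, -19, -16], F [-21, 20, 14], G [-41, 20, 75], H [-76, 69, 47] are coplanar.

No

The plane through D, E, F has normal n = DE × DF = (0, -80, 104) and equation n·P = -144.
Checking the remaining points: n·G = 6200, n·H = -632.
Since n·G = 6200 ≠ -144, G is off the plane and the points are not all coplanar.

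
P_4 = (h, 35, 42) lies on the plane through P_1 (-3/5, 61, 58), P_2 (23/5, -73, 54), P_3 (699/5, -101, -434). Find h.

23/5

The plane through P_1, P_2, P_3 has equation 65280x + (9984/5)y + (89856/5)z = 5624832/5.
Substituting P_4: (65280)h + (4123392/5) = 5624832/5, so h = 23/5.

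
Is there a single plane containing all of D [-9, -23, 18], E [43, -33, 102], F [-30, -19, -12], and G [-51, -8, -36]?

No

With D as base: DE = (52, -10, 84), DF = (-21, 4, -30), DG = (-42, 15, -54).
DF × DG = (234, 126, -147).
DE · (DF × DG) = -1440.
Since -1440 ≠ 0, the four points are not coplanar.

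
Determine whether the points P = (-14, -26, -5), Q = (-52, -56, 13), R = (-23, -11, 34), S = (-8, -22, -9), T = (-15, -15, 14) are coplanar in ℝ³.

The plane through P, Q, R has normal n = PQ × PR = (-1440, 1320, -840) and equation n·X = -9960.
Checking the remaining points: n·S = -9960, n·T = -9960.
All equal -9960, so all 5 points lie in one plane.

Yes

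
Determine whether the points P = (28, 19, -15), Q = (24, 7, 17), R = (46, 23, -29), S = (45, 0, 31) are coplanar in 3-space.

Yes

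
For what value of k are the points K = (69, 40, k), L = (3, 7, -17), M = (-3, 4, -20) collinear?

16

Collinearity requires KL × KM = 0; each component is linear in k.
The x-component gives (-3)k + (48) = 0, so k = 16.
The remaining components then also vanish.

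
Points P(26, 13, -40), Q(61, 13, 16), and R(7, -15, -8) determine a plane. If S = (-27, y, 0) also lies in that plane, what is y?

A normal to the plane is n = PQ × PR = (1568, -2184, -980).
S lies in the plane iff n · PS = 0.
This gives (-2184)y + (-93912) = 0, so y = -43.

-43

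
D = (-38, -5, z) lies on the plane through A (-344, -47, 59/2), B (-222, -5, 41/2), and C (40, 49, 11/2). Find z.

29/2

A normal to the plane is n = AB × AC = (-144, -528, -4416).
D lies in the plane iff n · AD = 0.
This gives (-4416)z + (64032) = 0, so z = 29/2.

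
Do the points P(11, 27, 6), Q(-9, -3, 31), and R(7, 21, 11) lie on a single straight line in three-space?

Yes

PQ = (-20, -30, 25), PR = (-4, -6, 5).
PQ × PR = (0, 0, 0).
The cross product vanishes, so the three points are collinear.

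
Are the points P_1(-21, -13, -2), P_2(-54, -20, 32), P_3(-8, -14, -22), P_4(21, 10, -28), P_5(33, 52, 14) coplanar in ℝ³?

No

The plane through P_1, P_2, P_3 has normal n = P_1P_2 × P_1P_3 = (174, -218, 124) and equation n·P = -1068.
Checking the remaining points: n·P_4 = -1998, n·P_5 = -3858.
Since n·P_4 = -1998 ≠ -1068, P_4 is off the plane and the points are not all coplanar.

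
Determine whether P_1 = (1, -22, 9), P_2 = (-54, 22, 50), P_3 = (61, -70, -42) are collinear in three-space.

No

P_1P_2 = (-55, 44, 41), P_1P_3 = (60, -48, -51).
P_1P_2 × P_1P_3 = (-276, -345, 0).
The cross product is nonzero, so the points do not lie on one line.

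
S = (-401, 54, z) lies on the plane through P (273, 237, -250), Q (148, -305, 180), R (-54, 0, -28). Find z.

-26

A normal to the plane is n = PQ × PR = (-18414, -112860, -147609).
S lies in the plane iff n · PS = 0.
This gives (-147609)z + (-3837834) = 0, so z = -26.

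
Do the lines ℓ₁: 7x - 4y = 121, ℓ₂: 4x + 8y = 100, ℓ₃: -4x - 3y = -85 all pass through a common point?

Yes

Intersecting ℓ₁ and ℓ₂: solving the 2×2 system gives (x, y) = (19, 3).
Substitute into ℓ₃: (-4)(19) + (-3)(3) = -85.
This equals -85, so (19, 3) lies on all three lines and they are concurrent.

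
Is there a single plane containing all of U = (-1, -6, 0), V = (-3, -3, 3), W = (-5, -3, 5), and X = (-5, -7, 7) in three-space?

With U as base: UV = (-2, 3, 3), UW = (-4, 3, 5), UX = (-4, -1, 7).
UW × UX = (26, 8, 16).
UV · (UW × UX) = 20.
Since 20 ≠ 0, the four points are not coplanar.

No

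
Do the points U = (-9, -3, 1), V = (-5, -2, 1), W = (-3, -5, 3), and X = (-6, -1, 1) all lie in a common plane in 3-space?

A normal to the plane through U, V, W is n = UV × UW = (2, -8, -14).
The plane has equation n·P = -8. For X: n·X = -18.
-18 ≠ -8, so X is off the plane.

No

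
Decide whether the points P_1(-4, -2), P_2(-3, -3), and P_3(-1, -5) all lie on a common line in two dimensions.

Yes

P_1P_2 = (1, -1), P_1P_3 = (3, -3).
Twice the signed area of △P_1P_2P_3 is (1)(-3) − (-1)(3) = 0.
The triangle is degenerate (zero area), so the points are collinear.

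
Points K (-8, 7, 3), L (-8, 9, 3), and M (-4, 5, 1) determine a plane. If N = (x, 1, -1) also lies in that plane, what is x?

0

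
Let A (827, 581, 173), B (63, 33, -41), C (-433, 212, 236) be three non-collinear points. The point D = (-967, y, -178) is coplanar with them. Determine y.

A normal to the plane is n = AB × AC = (-113490, 317772, -408564).
D lies in the plane iff n · AD = 0.
This gives (317772)y + (162381492) = 0, so y = -511.

-511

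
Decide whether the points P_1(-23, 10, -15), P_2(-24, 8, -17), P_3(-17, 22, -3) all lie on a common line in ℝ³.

P_1P_2 = (-1, -2, -2), P_1P_3 = (6, 12, 12).
P_1P_2 × P_1P_3 = (0, 0, 0).
The cross product vanishes, so the three points are collinear.

Yes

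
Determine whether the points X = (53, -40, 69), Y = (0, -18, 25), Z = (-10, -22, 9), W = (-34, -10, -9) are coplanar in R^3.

Yes

A normal to the plane through X, Y, Z is n = XY × XZ = (-528, -408, 432).
The plane has equation n·P = 18144. For W: n·W = 18144.
Equal, so W lies in the plane and all four are coplanar.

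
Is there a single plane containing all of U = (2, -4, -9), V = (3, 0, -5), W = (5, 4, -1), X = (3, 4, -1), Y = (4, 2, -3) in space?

Yes

The plane through U, V, W has normal n = UV × UW = (0, 4, -4) and equation n·P = 20.
Checking the remaining points: n·X = 20, n·Y = 20.
All equal 20, so all 5 points lie in one plane.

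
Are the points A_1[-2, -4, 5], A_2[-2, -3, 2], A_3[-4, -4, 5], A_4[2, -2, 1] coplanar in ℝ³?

With A_1 as base: A_1A_2 = (0, 1, -3), A_1A_3 = (-2, 0, 0), A_1A_4 = (4, 2, -4).
A_1A_3 × A_1A_4 = (0, -8, -4).
A_1A_2 · (A_1A_3 × A_1A_4) = 4.
Since 4 ≠ 0, the four points are not coplanar.

No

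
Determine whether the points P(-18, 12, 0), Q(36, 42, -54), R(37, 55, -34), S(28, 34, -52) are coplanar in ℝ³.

Yes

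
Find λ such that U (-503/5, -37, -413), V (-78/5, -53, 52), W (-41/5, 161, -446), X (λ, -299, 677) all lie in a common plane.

-68/5

Normal to plane UVW: n = (-91542, 45771, 91542/5); plane equation n·P = -45771.
Requiring n·X = -45771: (-91542)λ + (-6453711/5) = -45771.
So λ = -68/5.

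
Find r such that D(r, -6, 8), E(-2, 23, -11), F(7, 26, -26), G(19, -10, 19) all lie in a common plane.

23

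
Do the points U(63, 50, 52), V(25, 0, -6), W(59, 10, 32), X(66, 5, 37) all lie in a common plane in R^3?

Yes

The four points are coplanar iff the 3×3 determinant with rows UV, UW, UX is zero.
Rows: (-38, -50, -58), (-4, -40, -20), (3, -45, -15).
Expanding along the first row: (-38)(-300) − (-50)(120) + (-58)(300) = 0.
Zero determinant ⇒ coplanar.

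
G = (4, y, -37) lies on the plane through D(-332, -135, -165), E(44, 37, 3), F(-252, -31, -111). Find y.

-63

A normal to the plane is n = DE × DF = (-8184, -6864, 25344).
G lies in the plane iff n · DG = 0.
This gives (-6864)y + (-432432) = 0, so y = -63.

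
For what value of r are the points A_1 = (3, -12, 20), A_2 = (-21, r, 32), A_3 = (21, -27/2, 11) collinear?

Collinearity requires A_1A_2 × A_1A_3 = 0; each component is linear in r.
The x-component gives (-9)r + (-90) = 0, so r = -10.
The remaining components then also vanish.

-10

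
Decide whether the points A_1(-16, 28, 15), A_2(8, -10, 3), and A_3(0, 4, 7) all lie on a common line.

No

A_1A_2 = (24, -38, -12), A_1A_3 = (16, -24, -8).
Comparing components 2 and 3: (-38)(-8) − (-12)(-24) = 16 ≠ 0, so A_1A_2 and A_1A_3 are not parallel and the points are not collinear.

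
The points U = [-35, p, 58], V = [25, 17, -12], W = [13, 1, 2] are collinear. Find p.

-63

Direction VW = (-12, -16, 14). From the x-coordinate of U, the parameter along the line is τ = (-35 − 25)/(-12) = 5.
Then p = 17 + 5·(-16) = -63.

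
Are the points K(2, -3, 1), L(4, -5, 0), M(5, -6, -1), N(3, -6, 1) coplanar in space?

No

A normal to the plane through K, L, M is n = KL × KM = (1, 1, 0).
The plane has equation n·P = -1. For N: n·N = -3.
-3 ≠ -1, so N is off the plane.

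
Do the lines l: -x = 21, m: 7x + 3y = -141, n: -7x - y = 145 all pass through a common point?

Yes

The three lines meet at one point iff the augmented coefficient matrix [aᵢ bᵢ cᵢ] has rank < 3, i.e. its determinant vanishes.
Here the determinant is 0.
It vanishes, so the lines are concurrent at (-21, 2).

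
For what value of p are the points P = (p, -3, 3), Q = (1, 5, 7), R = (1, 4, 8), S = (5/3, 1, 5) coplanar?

The points are coplanar iff PQ · (PR × PS) = 0.
Expanding, this is linear in p: (-6)p + (14) = 0.
So p = 7/3.

7/3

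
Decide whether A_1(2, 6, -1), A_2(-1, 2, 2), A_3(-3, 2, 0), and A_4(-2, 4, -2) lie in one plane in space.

With A_1 as base: A_1A_2 = (-3, -4, 3), A_1A_3 = (-5, -4, 1), A_1A_4 = (-4, -2, -1).
A_1A_3 × A_1A_4 = (6, -9, -6).
A_1A_2 · (A_1A_3 × A_1A_4) = 0.
The scalar triple product vanishes, so the four points are coplanar.

Yes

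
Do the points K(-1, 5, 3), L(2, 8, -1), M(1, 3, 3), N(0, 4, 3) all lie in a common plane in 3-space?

Yes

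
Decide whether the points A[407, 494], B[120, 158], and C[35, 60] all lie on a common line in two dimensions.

No

AB = (-287, -336), AC = (-372, -434).
det[AB; AC] = (-287)(-434) − (-336)(-372) = -434.
The determinant is nonzero, so they are not collinear.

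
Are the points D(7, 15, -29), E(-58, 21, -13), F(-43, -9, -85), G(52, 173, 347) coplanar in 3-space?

The four points are coplanar iff the 3×3 determinant with rows DE, DF, DG is zero.
Rows: (-65, 6, 16), (-50, -24, -56), (45, 158, 376).
Expanding along the first row: (-65)(-176) − (6)(-16280) + (16)(-6820) = 0.
Zero determinant ⇒ coplanar.

Yes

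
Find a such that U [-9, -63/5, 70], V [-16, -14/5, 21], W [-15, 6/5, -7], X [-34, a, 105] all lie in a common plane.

-10

Normal to plane UVW: n = (-392/5, -245, -189/5); plane equation n·P = 5733/5.
Requiring n·X = 5733/5: (-245)a + (-6517/5) = 5733/5.
So a = -10.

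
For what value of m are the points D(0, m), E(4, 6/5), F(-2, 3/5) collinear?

Collinearity: (D − E) must be parallel to (F − E) = (-6, -3/5).
Cross-multiplying the components: (m − 6/5)·(-6) = (-4)·(-3/5).
Solving gives m = 4/5.

4/5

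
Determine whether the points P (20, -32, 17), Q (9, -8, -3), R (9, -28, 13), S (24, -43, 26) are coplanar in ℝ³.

No

The four points are coplanar iff the 3×3 determinant with rows PQ, PR, PS is zero.
Rows: (-11, 24, -20), (-11, 4, -4), (4, -11, 9).
Expanding along the first row: (-11)(-8) − (24)(-83) + (-20)(105) = -20.
Nonzero ⇒ not coplanar.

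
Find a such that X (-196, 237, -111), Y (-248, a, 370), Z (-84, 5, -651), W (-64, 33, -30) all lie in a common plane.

Normal to plane XZW: n = (-128952, -80352, 7776); plane equation n·P = 5368032.
Requiring n·Y = 5368032: (-80352)a + (34857216) = 5368032.
So a = 367.

367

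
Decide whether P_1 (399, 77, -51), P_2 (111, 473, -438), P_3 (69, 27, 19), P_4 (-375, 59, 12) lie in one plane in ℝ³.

Yes

The four points are coplanar iff the 3×3 determinant with rows P_1P_2, P_1P_3, P_1P_4 is zero.
Rows: (-288, 396, -387), (-330, -50, 70), (-774, -18, 63).
Expanding along the first row: (-288)(-1890) − (396)(33390) + (-387)(-32760) = 0.
Zero determinant ⇒ coplanar.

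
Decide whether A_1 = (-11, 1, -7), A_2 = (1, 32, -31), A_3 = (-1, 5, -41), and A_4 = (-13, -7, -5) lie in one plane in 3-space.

No

The four points are coplanar iff the 3×3 determinant with rows A_1A_2, A_1A_3, A_1A_4 is zero.
Rows: (12, 31, -24), (10, 4, -34), (-2, -8, 2).
Expanding along the first row: (12)(-264) − (31)(-48) + (-24)(-72) = 48.
Nonzero ⇒ not coplanar.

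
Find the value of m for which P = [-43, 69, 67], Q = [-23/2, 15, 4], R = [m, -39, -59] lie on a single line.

20

Direction PQ = (63/2, -54, -63). From the y-coordinate of R, the parameter along the line is τ = (-39 − 69)/(-54) = 2.
Then m = (-43) + 2·(63/2) = 20.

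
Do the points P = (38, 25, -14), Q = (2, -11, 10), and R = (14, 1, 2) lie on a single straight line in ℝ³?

PQ = (-36, -36, 24), PR = (-24, -24, 16).
Each component of PR is 2/3 times the corresponding component of PQ, so PR = 2/3·PQ and the points are collinear.

Yes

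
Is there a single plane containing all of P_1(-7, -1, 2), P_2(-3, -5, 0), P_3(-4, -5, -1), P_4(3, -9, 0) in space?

Yes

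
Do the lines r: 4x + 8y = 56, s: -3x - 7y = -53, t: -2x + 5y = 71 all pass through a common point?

Yes

The three lines meet at one point iff the augmented coefficient matrix [aᵢ bᵢ cᵢ] has rank < 3, i.e. its determinant vanishes.
Here the determinant is 0.
It vanishes, so the lines are concurrent at (-8, 11).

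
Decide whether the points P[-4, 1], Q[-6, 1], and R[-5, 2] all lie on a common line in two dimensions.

No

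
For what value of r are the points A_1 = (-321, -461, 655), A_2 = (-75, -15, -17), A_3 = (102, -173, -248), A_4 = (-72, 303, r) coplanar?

Coplanarity ⇔ det[A_1A_2; A_1A_3; A_1A_4] = 0.
Expanding, this is linear in r: (-117810)r + (-22383900) = 0.
So r = -190.

-190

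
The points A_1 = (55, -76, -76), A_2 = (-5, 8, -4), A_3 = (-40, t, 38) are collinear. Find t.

57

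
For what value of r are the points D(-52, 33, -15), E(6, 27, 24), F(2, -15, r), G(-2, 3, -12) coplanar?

-31

Coplanarity ⇔ det[DE; DF; DG] = 0.
Expanding, this is linear in r: (1440)r + (44640) = 0.
So r = -31.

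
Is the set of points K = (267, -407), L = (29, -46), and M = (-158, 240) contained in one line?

KL = (-238, 361), KM = (-425, 647).
If collinear, KM would be a scalar multiple of KL. But (-238)·(647) ≠ (361)·(-425) (difference -561), so they are not parallel; the points are not collinear.

No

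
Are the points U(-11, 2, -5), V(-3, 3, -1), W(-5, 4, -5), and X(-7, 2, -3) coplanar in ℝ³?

A normal to the plane through U, V, W is n = UV × UW = (-8, 24, 10).
The plane has equation n·P = 86. For X: n·X = 74.
74 ≠ 86, so X is off the plane.

No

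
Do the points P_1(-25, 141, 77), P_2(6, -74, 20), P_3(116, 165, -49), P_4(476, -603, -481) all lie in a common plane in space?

Yes

With P_1 as base: P_1P_2 = (31, -215, -57), P_1P_3 = (141, 24, -126), P_1P_4 = (501, -744, -558).
P_1P_3 × P_1P_4 = (-107136, 15552, -116928).
P_1P_2 · (P_1P_3 × P_1P_4) = 0.
The scalar triple product vanishes, so the four points are coplanar.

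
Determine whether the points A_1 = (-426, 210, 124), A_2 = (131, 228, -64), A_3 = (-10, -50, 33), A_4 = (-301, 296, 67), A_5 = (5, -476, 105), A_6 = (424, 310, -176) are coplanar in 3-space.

Yes

The plane through A_1, A_2, A_3 has normal n = A_1A_2 × A_1A_3 = (-50518, -27521, -152308) and equation n·P = -3144934.
Checking the remaining points: n·A_4 = -3144934, n·A_5 = -3144934, n·A_6 = -3144934.
All equal -3144934, so all 6 points lie in one plane.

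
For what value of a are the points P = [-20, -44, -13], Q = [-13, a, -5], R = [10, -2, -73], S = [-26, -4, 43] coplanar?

-10

The points are coplanar iff PQ · (PR × PS) = 0.
Expanding, this is linear in a: (-1320)a + (-13200) = 0.
So a = -10.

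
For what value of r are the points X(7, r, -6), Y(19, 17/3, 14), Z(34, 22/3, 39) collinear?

13/3

Collinearity requires XY × XZ = 0; each component is linear in r.
The x-component gives (-25)r + (325/3) = 0, so r = 13/3.
The remaining components then also vanish.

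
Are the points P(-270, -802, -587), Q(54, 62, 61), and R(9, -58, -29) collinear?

Yes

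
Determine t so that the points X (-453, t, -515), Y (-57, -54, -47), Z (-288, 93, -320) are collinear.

Direction YZ = (-231, 147, -273). From the x-coordinate of X, the parameter along the line is τ = (-453 − (-57))/(-231) = 12/7.
Then t = (-54) + 12/7·(147) = 198.

198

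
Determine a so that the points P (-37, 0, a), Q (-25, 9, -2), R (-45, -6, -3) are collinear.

Collinearity requires PQ × PR = 0; each component is linear in a.
The x-component gives (-15)a + (-39) = 0, so a = -13/5.
The remaining components then also vanish.

-13/5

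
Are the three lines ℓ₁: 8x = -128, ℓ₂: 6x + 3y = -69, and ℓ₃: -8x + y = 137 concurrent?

Intersecting ℓ₁ and ℓ₂: solving the 2×2 system gives (x, y) = (-16, 9).
Substitute into ℓ₃: (-8)(-16) + (1)(9) = 137.
This equals 137, so (-16, 9) lies on all three lines and they are concurrent.

Yes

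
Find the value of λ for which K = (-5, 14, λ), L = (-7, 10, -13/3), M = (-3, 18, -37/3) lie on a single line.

-25/3

Collinearity requires KL × KM = 0; each component is linear in λ.
The x-component gives (8)λ + (200/3) = 0, so λ = -25/3.
The remaining components then also vanish.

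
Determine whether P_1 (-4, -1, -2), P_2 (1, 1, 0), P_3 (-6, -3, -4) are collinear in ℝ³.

No

P_1P_2 = (5, 2, 2), P_1P_3 = (-2, -2, -2).
P_1P_2 × P_1P_3 = (0, 6, -6).
The cross product is nonzero, so the points do not lie on one line.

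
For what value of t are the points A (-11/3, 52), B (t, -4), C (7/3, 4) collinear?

10/3

Collinearity: (B − A) must be parallel to (C − A) = (6, -48).
Cross-multiplying the components: (t − (-11/3))·(-48) = (-56)·(6).
Solving gives t = 10/3.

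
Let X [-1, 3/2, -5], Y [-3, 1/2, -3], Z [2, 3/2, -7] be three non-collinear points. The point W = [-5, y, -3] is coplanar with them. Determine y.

A normal to the plane is n = XY × XZ = (2, 2, 3).
W lies in the plane iff n · XW = 0.
This gives (2)y + (-5) = 0, so y = 5/2.

5/2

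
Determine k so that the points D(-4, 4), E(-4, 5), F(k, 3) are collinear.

-4

The three points are collinear iff det[DE; DF] = 0.
This determinant is linear in k: (-1)k + (-4) = 0, so k = -4.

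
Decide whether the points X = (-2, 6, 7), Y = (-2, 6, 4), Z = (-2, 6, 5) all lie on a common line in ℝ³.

Yes

XY = (0, 0, -3), XZ = (0, 0, -2).
XY × XZ = (0, 0, 0).
The cross product vanishes, so the three points are collinear.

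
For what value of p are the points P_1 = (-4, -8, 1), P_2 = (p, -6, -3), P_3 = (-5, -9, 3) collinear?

Direction P_1P_3 = (-1, -1, 2). From the y-coordinate of P_2, the parameter along the line is τ = (-6 − (-8))/(-1) = -2.
Then p = (-4) + (-2)·(-1) = -2.

-2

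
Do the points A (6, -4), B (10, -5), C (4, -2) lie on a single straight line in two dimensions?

No

AB = (4, -1), AC = (-2, 2).
det[AB; AC] = (4)(2) − (-1)(-2) = 6.
The determinant is nonzero, so they are not collinear.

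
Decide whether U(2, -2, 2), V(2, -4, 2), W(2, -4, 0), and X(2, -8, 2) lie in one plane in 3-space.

A normal to the plane through U, V, W is n = UV × UW = (4, 0, 0).
The plane has equation n·P = 8. For X: n·X = 8.
Equal, so X lies in the plane and all four are coplanar.

Yes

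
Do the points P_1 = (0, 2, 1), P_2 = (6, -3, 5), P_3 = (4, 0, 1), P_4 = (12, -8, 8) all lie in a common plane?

No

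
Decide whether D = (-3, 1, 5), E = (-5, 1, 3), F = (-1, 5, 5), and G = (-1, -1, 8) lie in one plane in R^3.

A normal to the plane through D, E, F is n = DE × DF = (8, -4, -8).
The plane has equation n·P = -68. For G: n·G = -68.
Equal, so G lies in the plane and all four are coplanar.

Yes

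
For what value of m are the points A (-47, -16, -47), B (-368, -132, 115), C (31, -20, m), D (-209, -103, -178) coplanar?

-327

The points are coplanar iff AB · (AC × AD) = 0.
Expanding, this is linear in m: (-9135)m + (-2987145) = 0.
So m = -327.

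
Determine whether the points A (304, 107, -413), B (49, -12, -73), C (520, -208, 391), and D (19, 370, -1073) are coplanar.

Yes

The four points are coplanar iff the 3×3 determinant with rows AB, AC, AD is zero.
Rows: (-255, -119, 340), (216, -315, 804), (-285, 263, -660).
Expanding along the first row: (-255)(-3552) − (-119)(86580) + (340)(-32967) = 0.
Zero determinant ⇒ coplanar.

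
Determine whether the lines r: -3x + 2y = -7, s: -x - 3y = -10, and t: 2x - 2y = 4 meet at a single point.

No

Intersecting r and s: solving the 2×2 system gives (x, y) = (41/11, 23/11).
Substitute into t: (2)(41/11) + (-2)(23/11) = 36/11.
But t requires 4 ≠ 36/11, so the three lines have no common point.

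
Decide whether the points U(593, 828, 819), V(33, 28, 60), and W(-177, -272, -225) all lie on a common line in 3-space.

No

UV = (-560, -800, -759), UW = (-770, -1100, -1044).
Comparing components 2 and 3: (-800)(-1044) − (-759)(-1100) = 300 ≠ 0, so UV and UW are not parallel and the points are not collinear.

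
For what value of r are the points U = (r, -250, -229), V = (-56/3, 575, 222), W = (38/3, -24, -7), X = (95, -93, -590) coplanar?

131/3

Coplanarity ⇔ det[UV; UW; UX] = 0.
Expanding, this is linear in r: (-333416)r + (43677496/3) = 0.
So r = 131/3.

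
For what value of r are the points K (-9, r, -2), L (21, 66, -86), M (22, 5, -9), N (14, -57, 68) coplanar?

-4

Coplanarity ⇔ det[KL; KM; KN] = 0.
Expanding, this is linear in r: (693)r + (2772) = 0.
So r = -4.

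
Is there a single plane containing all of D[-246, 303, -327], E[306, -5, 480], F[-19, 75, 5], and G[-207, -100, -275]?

The four points are coplanar iff the 3×3 determinant with rows DE, DF, DG is zero.
Rows: (552, -308, 807), (227, -228, 332), (39, -403, 52).
Expanding along the first row: (552)(121940) − (-308)(-1144) + (807)(-82589) = 309205.
Nonzero ⇒ not coplanar.

No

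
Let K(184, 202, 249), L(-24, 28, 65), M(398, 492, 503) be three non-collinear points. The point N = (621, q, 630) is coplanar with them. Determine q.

558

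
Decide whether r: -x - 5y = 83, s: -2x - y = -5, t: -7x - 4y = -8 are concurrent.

Yes

Lines aᵢx + bᵢy = cᵢ with pairwise distinct directions are concurrent exactly when det[aᵢ bᵢ cᵢ] = 0.
Here the determinant is 0.
It vanishes, so the lines are concurrent at (12, -19).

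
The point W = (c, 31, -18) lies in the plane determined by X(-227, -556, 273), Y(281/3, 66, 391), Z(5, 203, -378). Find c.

-5

Coplanarity requires XY · (XZ × XW) = 0.
XY = (962/3, 622, 118), XZ = (232, 759, -651); the triple product is linear in c with coefficient -494484 and constant term -2472420.
Setting it to zero: c = -5.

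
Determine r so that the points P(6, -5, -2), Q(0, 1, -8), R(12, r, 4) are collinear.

Direction PQ = (-6, 6, -6). From the x-coordinate of R, the parameter along the line is τ = (12 − 6)/(-6) = -1.
Then r = (-5) + (-1)·(6) = -11.

-11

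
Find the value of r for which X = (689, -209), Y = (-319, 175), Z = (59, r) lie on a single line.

31

Collinearity: (Z − X) must be parallel to (Y − X) = (-1008, 384).
Cross-multiplying the components: (r − (-209))·(-1008) = (-630)·(384).
Solving gives r = 31.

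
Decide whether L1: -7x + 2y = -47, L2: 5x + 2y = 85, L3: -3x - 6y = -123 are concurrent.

Intersecting L1 and L2: solving the 2×2 system gives (x, y) = (11, 15).
Substitute into L3: (-3)(11) + (-6)(15) = -123.
This equals -123, so (11, 15) lies on all three lines and they are concurrent.

Yes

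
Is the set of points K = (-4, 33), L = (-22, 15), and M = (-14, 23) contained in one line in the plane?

KL = (-18, -18), KM = (-10, -10).
Checking proportionality: KM = 5/9·KL, so the vectors are parallel and the points are collinear.

Yes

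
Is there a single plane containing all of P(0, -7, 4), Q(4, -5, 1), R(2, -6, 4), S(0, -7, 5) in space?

The four points are coplanar iff the 3×3 determinant with rows PQ, PR, PS is zero.
Rows: (4, 2, -3), (2, 1, 0), (0, 0, 1).
Expanding along the first row: (4)(1) − (2)(2) + (-3)(0) = 0.
Zero determinant ⇒ coplanar.

Yes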